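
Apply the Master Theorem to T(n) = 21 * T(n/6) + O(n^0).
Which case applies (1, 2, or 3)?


The Master Theorem: T(n) = a*T(n/b) + O(n^c)
  a = 21, b = 6, c = 0
log_b(a) = log_6(21) ~ 1.699
Compare b^c with a: 6^0 = 1 < 21, so c < log_b(a).
Since c < log_b(a), Case 1 applies.
T(n) = O(n^(log_6 21)) ~ O(n^1.699)
Master Theorem case = 1


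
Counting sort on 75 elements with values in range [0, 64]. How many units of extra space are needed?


Output array size: 75 (to store sorted result)
Count array size: 65 (one slot per possible value, range 0 to 64)
Total extra space = 75 + 65 = 140


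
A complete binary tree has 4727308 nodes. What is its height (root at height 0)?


In a complete binary tree, level k holds nodes 2^k .. 2^(k+1)-1 (1-indexed).
Height = floor(log2(n)) = floor(log2(4727308)) = 22
Check: 2^22 = 4194304 <= 4727308 < 8388608 = 2^23


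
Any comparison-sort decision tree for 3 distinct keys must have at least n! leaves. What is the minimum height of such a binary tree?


A binary decision tree of height h has at most 2^h leaves and needs at least n! of them, so h >= ceil(log2(n!)).
Compute 3! as a running product:
  x2 = 2, x3 = 6
3! = 6
Bracket between powers of 2:
  2^2 = 4 < 6 <= 8 = 2^3
So ceil(log2(3!)) = 3


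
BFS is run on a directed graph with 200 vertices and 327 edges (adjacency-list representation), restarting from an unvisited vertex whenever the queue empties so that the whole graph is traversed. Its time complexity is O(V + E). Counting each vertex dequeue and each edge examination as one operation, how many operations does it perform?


A full BFS traversal dequeues each vertex exactly once and examines each directed edge exactly once.
V = 200 (vertex processing cost)
E = 327 (edge examination cost)
Total operations proportional to V + E = 200 + 327 = 527


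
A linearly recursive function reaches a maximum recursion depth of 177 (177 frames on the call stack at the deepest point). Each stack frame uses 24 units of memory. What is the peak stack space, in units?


Maximum recursion depth = 177 frames
Memory per frame = 24 units
Total stack space = depth * frame_size
= 177 * 24 = 4248


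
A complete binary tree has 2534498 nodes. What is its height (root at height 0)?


In a complete binary tree, level k holds nodes 2^k .. 2^(k+1)-1 (1-indexed).
Height = floor(log2(n)) = floor(log2(2534498)) = 21
Check: 2^21 = 2097152 <= 2534498 < 4194304 = 2^22


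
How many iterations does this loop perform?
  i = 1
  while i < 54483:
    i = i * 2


The loop variable doubles each iteration:
i = 1 -> 2 -> 4 -> 8 -> 16 -> 32 -> 64 -> 128 -> 256 -> 512 -> 1024 -> 2048 -> 4096 -> 8192 -> 16384 -> 32768 -> 65536 (stop, 65536 >= 54483)
Number of doublings = ceil(log2(54483)) = 16


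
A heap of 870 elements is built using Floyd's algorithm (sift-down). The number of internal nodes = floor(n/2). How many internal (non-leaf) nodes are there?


Leaf nodes occupy roughly half the array.
Sift-down is called for each internal node, starting from the last one.
Internal nodes = floor(n/2) = floor(870/2) = 435


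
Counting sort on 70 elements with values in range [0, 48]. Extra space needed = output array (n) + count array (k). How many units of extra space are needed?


Output array size: 70 (to store sorted result)
Count array size: 49 (one slot per possible value, range 0 to 48)
Total extra space = 70 + 49 = 119


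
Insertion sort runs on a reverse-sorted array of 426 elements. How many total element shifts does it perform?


Sum of shifts = 1 + 2 + 3 + ... + 425
= 426 * 425 / 2
= 181050 / 2
= 90525


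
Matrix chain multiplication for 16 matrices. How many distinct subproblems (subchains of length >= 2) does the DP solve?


Subproblems are indexed by (i, j) where i < j.
Number of such pairs = n*(n-1)/2
= 16 * 15 / 2
= 120


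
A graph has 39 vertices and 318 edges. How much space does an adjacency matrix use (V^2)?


Adjacency matrix: V x V grid of entries
Space = V^2 = 39^2 = 39 * 39 = 1521


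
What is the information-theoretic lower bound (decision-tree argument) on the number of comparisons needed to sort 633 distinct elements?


A binary decision tree of height h has at most 2^h leaves and needs at least n! of them, so h >= ceil(log2(n!)).
633! is far too large to multiply out, so use Stirling's series:
  ln(n!) ~ n ln n - n + (1/2) ln(2 pi n) + 1/(12n)  (error below 1/(360 n^3), negligible here)
  ln(633) = 6.4504704
  n ln n = 633 * 6.4504704 = 4083.1478
  (1/2) ln(2 pi * 633) = (1/2) ln(3977.2563) = 4.1442
  1/(12*633) = 0.0001
  ln(633!) ~ 4083.1478 - 633 + 4.1442 + 0.0001 = 3454.2921
Convert to base 2: log2(633!) = 3454.2921 / ln 2 = 3454.2921 / 0.69314718 = 4983.4901
ceil(4983.4901) = 4984


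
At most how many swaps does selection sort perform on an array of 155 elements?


Each of the 154 passes places one element in its final position.
Pass 1: swap minimum into position 0
Pass 2: swap minimum of remaining into position 1
...
Pass 154: last two elements, one swap
Maximum swaps = 155 - 1 = 154


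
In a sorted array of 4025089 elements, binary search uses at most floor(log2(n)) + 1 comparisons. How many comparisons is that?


Halving sequence: 4025089 -> 2012544 -> 1006272 -> 503136 -> 251568 -> 125784 -> 62892 -> 31446 -> 15723 -> 7861 -> 3930 -> 1965 -> 982 -> 491 -> 245 -> 122 -> 61 -> 30 -> 15 -> 7 -> 3 -> 1
Number of halvings = 21
Max comparisons = 21 + 1 = 22


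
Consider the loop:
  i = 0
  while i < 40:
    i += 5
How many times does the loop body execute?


Starting at i = 0, each iteration adds 5.
Iterations until i >= 40:
  Iteration 1: i = 0 -> i = 5
  Iteration 2: i = 5 -> i = 10
  Iteration 3: i = 10 -> i = 15
  Iteration 4: i = 15 -> i = 20
  Iteration 5: i = 20 -> i = 25
  Iteration 6: i = 25 -> i = 30
  Iteration 7: i = 30 -> i = 35
  Iteration 8: i = 35 -> i = 40
Total iterations = ceil(40/5) = 8


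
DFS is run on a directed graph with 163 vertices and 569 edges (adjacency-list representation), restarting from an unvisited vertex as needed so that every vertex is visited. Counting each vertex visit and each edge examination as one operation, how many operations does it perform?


A full DFS traversal processes each vertex exactly once (push/pop on stack).
Each directed edge is examined once.
V = 163, E = 569
V + E = 732


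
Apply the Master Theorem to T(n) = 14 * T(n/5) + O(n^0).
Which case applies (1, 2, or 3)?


The Master Theorem: T(n) = a*T(n/b) + O(n^c)
  a = 14, b = 5, c = 0
log_b(a) = log_5(14) ~ 1.64
Compare b^c with a: 5^0 = 1 < 14, so c < log_b(a).
Since c < log_b(a), Case 1 applies.
T(n) = O(n^(log_5 14)) ~ O(n^1.64)
Master Theorem case = 1


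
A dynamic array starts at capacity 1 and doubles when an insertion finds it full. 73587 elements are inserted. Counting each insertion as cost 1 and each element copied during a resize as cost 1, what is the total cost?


n = 73587
Insertion costs: 73587
Resizes copy 1, 2, 4, ... up to the largest power of 2 that is <= n-1 = 73586, i.e. 65536.
Copy costs = 1 + 2 + 4 + 8 + 16 + 32 + 64 + 128 + 256 + 512 + 1024 + 2048 + 4096 + 8192 + 16384 + 32768 + 65536 = 131071
Total = 73587 + 131071 = 204658


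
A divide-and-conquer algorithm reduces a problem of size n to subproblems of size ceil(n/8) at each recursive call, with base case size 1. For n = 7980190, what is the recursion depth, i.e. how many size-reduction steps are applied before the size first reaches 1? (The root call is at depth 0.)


Each step divides the size by 8 (rounding up); after k steps the size is ceil(n/8^k), which equals 1 exactly when 8^k >= n.
So the depth is the smallest k with 8^k >= 7980190, i.e. ceil(log_8(7980190)).
8^7 = 2097152 < 7980190 <= 16777216 = 8^8
Recursion depth = 8


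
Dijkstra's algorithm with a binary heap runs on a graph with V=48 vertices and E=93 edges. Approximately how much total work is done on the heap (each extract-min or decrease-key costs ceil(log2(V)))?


Dijkstra with a binary heap: each vertex is extracted once, each edge may relax once.
Each heap operation costs O(log V).
V + E = 48 + 93 = 141
ceil(log2(48)) = 6 (since 2^5 = 32 < 48 <= 64 = 2^6)
Total heap work = (V+E) * ceil(log2(V)) = 141 * 6 = 846


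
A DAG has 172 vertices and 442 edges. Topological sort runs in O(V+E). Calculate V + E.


V = 172 (vertex processing)
E = 442 (edge processing)
V + E = 172 + 442 = 614


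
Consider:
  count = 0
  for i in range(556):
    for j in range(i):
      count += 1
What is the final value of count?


For each i, the inner loop runs i times:
  i=0: inner runs 0 times
  i=1: inner runs 1 time
  i=2: inner runs 2 times
  i=3: inner runs 3 times
  i=4: inner runs 4 times
  i=5: inner runs 5 times
  i=6: inner runs 6 times
  i=7: inner runs 7 times
  ...
Total = 0 + 1 + 2 + ... + 555 = 556*(556-1)/2 = 154290


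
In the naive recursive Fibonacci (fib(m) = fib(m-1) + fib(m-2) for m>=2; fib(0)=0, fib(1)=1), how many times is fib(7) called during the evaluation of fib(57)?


Let N(m) = number of times fib(m) is called while evaluating fib(57).
N(57) = 1 (the initial call).
N(56) = 1 (only fib(57) calls it).
For 1 <= m <= 55: fib(m) is called by fib(m+1) and fib(m+2), so
  N(m) = N(m+1) + N(m+2).
fib(0) is called only by fib(2), so N(0) = N(2).
Walk down from m=57:
  N(57)=1, N(56)=1, N(55)=2, N(54)=3, N(53)=5, N(52)=8, N(51)=13, N(50)=21, N(49)=34, N(48)=55, N(47)=89, N(46)=144, N(45)=233, N(44)=377, N(43)=610, N(42)=987, N(41)=1597, N(40)=2584, N(39)=4181, N(38)=6765, N(37)=10946, N(36)=17711, N(35)=28657, N(34)=46368, N(33)=75025, N(32)=121393, N(31)=196418, N(30)=317811, N(29)=514229, N(28)=832040, N(27)=1346269, N(26)=2178309, N(25)=3524578, N(24)=5702887, N(23)=9227465, N(22)=14930352, N(21)=24157817, N(20)=39088169, N(19)=63245986, N(18)=102334155, N(17)=165580141, N(16)=267914296, N(15)=433494437, N(14)=701408733, N(13)=1134903170, N(12)=1836311903, N(11)=2971215073, N(10)=4807526976, N(9)=7778742049, N(8)=12586269025, N(7)=20365011074
N(7) = 20365011074


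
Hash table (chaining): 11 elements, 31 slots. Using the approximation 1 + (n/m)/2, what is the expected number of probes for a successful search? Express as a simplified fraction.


Computing expected probes:
alpha = 11/31
= 1 + alpha/2
= 1 + 11/(2*31)
= (2*31 + 11) / (2*31)
= 73/62


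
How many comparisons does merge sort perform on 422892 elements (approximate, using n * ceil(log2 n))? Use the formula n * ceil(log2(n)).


Recursion depth: ceil(log2(422892)) = 19
Each recursion level merges n = 422892 elements
Total = 422892 * 19 = 8034948


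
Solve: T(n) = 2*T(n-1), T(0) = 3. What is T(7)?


Unrolling:
T(7) = 2*T(6) = 2^2*T(5) = ... = 2^7*T(0)
= 2^7 * 3
= 128 * 3 = 384


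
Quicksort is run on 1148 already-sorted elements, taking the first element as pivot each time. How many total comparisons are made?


Sum of comparisons per partition:
1147 + 1146 + ... + 1 + 0
= 1148 * (1148 - 1) / 2
= 1148 * 1147 / 2
= 658378


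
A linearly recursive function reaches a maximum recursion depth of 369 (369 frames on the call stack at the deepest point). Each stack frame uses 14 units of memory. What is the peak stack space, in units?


Maximum recursion depth = 369 frames
Memory per frame = 14 units
Total stack space = depth * frame_size
= 369 * 14 = 5166


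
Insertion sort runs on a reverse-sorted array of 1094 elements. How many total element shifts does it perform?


Sum of shifts = 1 + 2 + 3 + ... + 1093
= 1094 * 1093 / 2
= 1195742 / 2
= 597871


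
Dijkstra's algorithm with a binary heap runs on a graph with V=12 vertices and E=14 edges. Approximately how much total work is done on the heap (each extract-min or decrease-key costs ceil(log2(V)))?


Dijkstra with a binary heap: each vertex is extracted once, each edge may relax once.
Each heap operation costs O(log V).
V + E = 12 + 14 = 26
ceil(log2(12)) = 4 (since 2^3 = 8 < 12 <= 16 = 2^4)
Total heap work = (V+E) * ceil(log2(V)) = 26 * 4 = 104


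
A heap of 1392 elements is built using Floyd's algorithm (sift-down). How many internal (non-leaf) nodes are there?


Leaf nodes occupy roughly half the array.
Sift-down is called for each internal node, starting from the last one.
Internal nodes = floor(n/2) = floor(1392/2) = 696


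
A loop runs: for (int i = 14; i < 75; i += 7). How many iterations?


Loop starts at i = 14, increments by 7, stops when i >= 75.
Number of iterations = ceil((75 - 14) / 7)
= ceil(61 / 7)
= 9


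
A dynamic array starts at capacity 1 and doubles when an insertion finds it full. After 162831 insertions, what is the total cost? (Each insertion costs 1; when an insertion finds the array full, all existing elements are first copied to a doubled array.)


Insertion cost: 162831 (one per element)
Resizes occur just before inserting elements 2, 3, 5, 9, ...
Elements copied at each resize: 1 + 2 + 4 + 8 + 16 + 32 + 64 + 128 + 256 + 512 + 1024 + 2048 + 4096 + 8192 + 16384 + 32768 + 65536 + 131072
Sum of copies = 262143 (geometric series: 2^k - 1)
Total = 162831 + 262143 = 424974


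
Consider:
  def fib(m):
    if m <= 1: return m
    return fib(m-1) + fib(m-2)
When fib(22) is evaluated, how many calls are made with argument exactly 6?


Let N(m) = number of times fib(m) is called while evaluating fib(22).
N(22) = 1 (the initial call).
N(21) = 1 (only fib(22) calls it).
For 1 <= m <= 20: fib(m) is called by fib(m+1) and fib(m+2), so
  N(m) = N(m+1) + N(m+2).
fib(0) is called only by fib(2), so N(0) = N(2).
Walk down from m=22:
  N(22)=1, N(21)=1, N(20)=2, N(19)=3, N(18)=5, N(17)=8, N(16)=13, N(15)=21, N(14)=34, N(13)=55, N(12)=89, N(11)=144, N(10)=233, N(9)=377, N(8)=610, N(7)=987, N(6)=1597
N(6) = 1597


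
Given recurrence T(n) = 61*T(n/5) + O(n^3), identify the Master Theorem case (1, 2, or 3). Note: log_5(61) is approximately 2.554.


Master Theorem parameters: a=61, b=5, c=3
log_b(a) = 2.554
Compare b^c with a: 5^3 = 125 > 61, so c > log_b(a).
Comparing c=3 vs log_b(a)=2.554:
3 > 2.554 => Case 3
Result: T(n) = O(n^3)
Master Theorem case = 3


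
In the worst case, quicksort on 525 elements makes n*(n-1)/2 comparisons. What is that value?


Sum of comparisons per partition:
524 + 523 + ... + 1 + 0
= 525 * (525 - 1) / 2
= 525 * 524 / 2
= 137550


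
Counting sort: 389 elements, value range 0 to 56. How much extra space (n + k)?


n = 389 (output array)
k = 57 (count array for 57 distinct values)
Extra space = 389 + 57 = 446


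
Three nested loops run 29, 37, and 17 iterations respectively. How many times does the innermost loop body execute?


Loop 1 (outermost): 29 iterations
Loop 2 (middle): 37 iterations per outer
Loop 3 (innermost): 17 iterations per middle
Total = 29 * 37 * 17 = 18241


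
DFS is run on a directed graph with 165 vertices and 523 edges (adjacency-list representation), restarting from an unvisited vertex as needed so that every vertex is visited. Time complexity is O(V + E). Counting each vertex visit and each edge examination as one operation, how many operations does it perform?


A full DFS traversal processes each vertex exactly once (push/pop on stack).
Each directed edge is examined once.
V = 165, E = 523
V + E = 688


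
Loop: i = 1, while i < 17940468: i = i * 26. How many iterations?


i multiplies by 26 each step:
i = 1 -> 26 -> 676 -> 17576 -> 456976 -> 11881376 -> 308915776 (stop)
Iterations = ceil(log_26(17940468)) = 6


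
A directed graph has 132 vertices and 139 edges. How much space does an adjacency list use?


Adjacency list: one list head per vertex + one entry per edge
Vertex heads: 132
Edge entries: 139
Total = 132 + 139 = 271


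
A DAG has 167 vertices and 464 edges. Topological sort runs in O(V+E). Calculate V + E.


V = 167 (vertex processing)
E = 464 (edge processing)
V + E = 167 + 464 = 631


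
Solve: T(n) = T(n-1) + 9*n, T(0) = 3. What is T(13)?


Expanding the recurrence:
T(13) = T(12) + 9*13
       = T(11) + 9*12 + 9*13
       ...
       = T(0) + 9*(1 + 2 + ... + 13)
       = 3 + 9 * 13*14/2
       = 3 + 9 * 91
       = 3 + 819 = 822


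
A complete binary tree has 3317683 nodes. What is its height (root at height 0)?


In a complete binary tree, level k holds nodes 2^k .. 2^(k+1)-1 (1-indexed).
Height = floor(log2(n)) = floor(log2(3317683)) = 21
Check: 2^21 = 2097152 <= 3317683 < 4194304 = 2^22


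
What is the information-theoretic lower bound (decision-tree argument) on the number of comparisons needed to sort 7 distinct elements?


A binary decision tree of height h has at most 2^h leaves and needs at least n! of them, so h >= ceil(log2(n!)).
Compute 7! as a running product:
  x2 = 2, x3 = 6, x4 = 24, x5 = 120
  x6 = 720, x7 = 5040
7! = 5040
Bracket between powers of 2:
  2^12 = 4096 < 5040 <= 8192 = 2^13
So ceil(log2(7!)) = 13


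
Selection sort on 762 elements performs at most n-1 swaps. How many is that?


Each of the 761 passes places one element in its final position.
Pass 1: swap minimum into position 0
Pass 2: swap minimum of remaining into position 1
...
Pass 761: last two elements, one swap
Maximum swaps = 762 - 1 = 761


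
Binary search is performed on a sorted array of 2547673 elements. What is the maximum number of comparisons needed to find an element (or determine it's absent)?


Binary search halves the search space each comparison:
  Step 1: search space = 2547673 -> 1273836
  Step 2: search space = 1273836 -> 636918
  Step 3: search space = 636918 -> 318459
  Step 4: search space = 318459 -> 159229
  Step 5: search space = 159229 -> 79614
  Step 6: search space = 79614 -> 39807
  Step 7: search space = 39807 -> 19903
  Step 8: search space = 19903 -> 9951
  Step 9: search space = 9951 -> 4975
  Step 10: search space = 4975 -> 2487
  Step 11: search space = 2487 -> 1243
  Step 12: search space = 1243 -> 621
  Step 13: search space = 621 -> 310
  Step 14: search space = 310 -> 155
  Step 15: search space = 155 -> 77
  Step 16: search space = 77 -> 38
  Step 17: search space = 38 -> 19
  Step 18: search space = 19 -> 9
  Step 19: search space = 9 -> 4
  Step 20: search space = 4 -> 2
  Step 21: search space = 2 -> 1
  Step 22: search space = 1 (final check)
Maximum comparisons = floor(log2(2547673)) + 1 = 21 + 1 = 22


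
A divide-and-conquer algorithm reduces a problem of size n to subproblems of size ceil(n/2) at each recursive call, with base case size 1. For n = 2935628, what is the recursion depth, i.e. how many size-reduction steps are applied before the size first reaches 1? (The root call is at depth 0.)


Each step divides the size by 2 (rounding up); after k steps the size is ceil(n/2^k), which equals 1 exactly when 2^k >= n.
So the depth is the smallest k with 2^k >= 2935628, i.e. ceil(log_2(2935628)).
2^21 = 2097152 < 2935628 <= 4194304 = 2^22
Recursion depth = 22


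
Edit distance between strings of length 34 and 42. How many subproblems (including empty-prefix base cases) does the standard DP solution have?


The table includes base cases (empty prefixes).
Rows: (m+1) = 35
Columns: (n+1) = 43
Total = 35 * 43 = 1505


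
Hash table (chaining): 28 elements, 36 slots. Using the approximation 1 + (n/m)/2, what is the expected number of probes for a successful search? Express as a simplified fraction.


Computing expected probes:
alpha = 28/36
= 1 + alpha/2
= 1 + 28/(2*36)
= (2*36 + 28) / (2*36)
= 100/72 = 25/18


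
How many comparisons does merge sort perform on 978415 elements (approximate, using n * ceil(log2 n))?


Recursion depth: ceil(log2(978415)) = 20
Each recursion level merges n = 978415 elements
Total = 978415 * 20 = 19568300


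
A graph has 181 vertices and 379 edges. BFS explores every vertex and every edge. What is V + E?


A full BFS traversal dequeues each vertex once and examines each edge once.
Vertex visits: 181
Edge visits: 379
V + E = 181 + 379 = 560


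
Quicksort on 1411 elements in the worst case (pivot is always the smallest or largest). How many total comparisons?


In the worst case, each partition step picks the worst pivot:
  Partition 1: 1410 comparisons (n-1 elements to compare)
  Partition 2: 1409 comparisons
  Partition 3: 1408 comparisons
  Partition 4: 1407 comparisons
  Partition 5: 1406 comparisons
  ...
  Last partition: 0 comparisons
Total = (n-1) + (n-2) + ... + 1 + 0 = n*(n-1)/2
= 1411*1410/2 = 994755


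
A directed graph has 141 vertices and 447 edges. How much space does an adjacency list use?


Adjacency list: one list head per vertex + one entry per edge
Vertex heads: 141
Edge entries: 447
Total = 141 + 447 = 588


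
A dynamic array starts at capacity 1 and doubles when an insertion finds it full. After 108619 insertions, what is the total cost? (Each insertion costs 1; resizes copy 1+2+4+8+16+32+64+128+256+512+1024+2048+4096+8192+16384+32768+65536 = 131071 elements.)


Insertion cost: 108619 (one per element)
Resizes occur just before inserting elements 2, 3, 5, 9, ...
Elements copied at each resize: 1 + 2 + 4 + 8 + 16 + 32 + 64 + 128 + 256 + 512 + 1024 + 2048 + 4096 + 8192 + 16384 + 32768 + 65536
Sum of copies = 131071 (geometric series: 2^k - 1)
Total = 108619 + 131071 = 239690


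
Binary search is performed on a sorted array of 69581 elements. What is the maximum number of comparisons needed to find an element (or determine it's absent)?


Binary search halves the search space each comparison:
  Step 1: search space = 69581 -> 34790
  Step 2: search space = 34790 -> 17395
  Step 3: search space = 17395 -> 8697
  Step 4: search space = 8697 -> 4348
  Step 5: search space = 4348 -> 2174
  Step 6: search space = 2174 -> 1087
  Step 7: search space = 1087 -> 543
  Step 8: search space = 543 -> 271
  Step 9: search space = 271 -> 135
  Step 10: search space = 135 -> 67
  Step 11: search space = 67 -> 33
  Step 12: search space = 33 -> 16
  Step 13: search space = 16 -> 8
  Step 14: search space = 8 -> 4
  Step 15: search space = 4 -> 2
  Step 16: search space = 2 -> 1
  Step 17: search space = 1 (final check)
Maximum comparisons = floor(log2(69581)) + 1 = 16 + 1 = 17


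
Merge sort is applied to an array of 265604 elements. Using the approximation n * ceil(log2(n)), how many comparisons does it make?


Merge sort divides the array into halves recursively.
Number of levels = ceil(log2(265604)) = 19
At each level, approximately n = 265604 comparisons are needed for merging.
Total comparisons ~ n * ceil(log2(n)) = 265604 * 19 = 5046476


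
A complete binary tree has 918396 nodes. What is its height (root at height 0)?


In a complete binary tree, level k holds nodes 2^k .. 2^(k+1)-1 (1-indexed).
Height = floor(log2(n)) = floor(log2(918396)) = 19
Check: 2^19 = 524288 <= 918396 < 1048576 = 2^20


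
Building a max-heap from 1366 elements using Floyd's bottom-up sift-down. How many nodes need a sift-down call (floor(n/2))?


In a heap of 1366 elements (0-indexed array):
  Last element index: 1365
  Parent of last element: floor((1365 - 1) / 2) = 682
  Internal nodes: indices 0 to 682
  Count = floor(1366/2) = 683


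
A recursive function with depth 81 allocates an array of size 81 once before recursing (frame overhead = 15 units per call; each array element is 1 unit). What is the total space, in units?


Array allocation: 81 units (allocated once)
Stack frames: 81 deep * 15 per frame = 1215 units
Total = 81 + 1215 = 1296


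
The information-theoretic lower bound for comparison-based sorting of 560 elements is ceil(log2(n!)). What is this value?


A binary decision tree of height h has at most 2^h leaves and needs at least n! of them, so h >= ceil(log2(n!)).
560! is far too large to multiply out, so use Stirling's series:
  ln(n!) ~ n ln n - n + (1/2) ln(2 pi n) + 1/(12n)  (error below 1/(360 n^3), negligible here)
  ln(560) = 6.3279368
  n ln n = 560 * 6.3279368 = 3543.6446
  (1/2) ln(2 pi * 560) = (1/2) ln(3518.5838) = 4.0829
  1/(12*560) = 0.0001
  ln(560!) ~ 3543.6446 - 560 + 4.0829 + 0.0001 = 2987.7276
Convert to base 2: log2(560!) = 2987.7276 / ln 2 = 2987.7276 / 0.69314718 = 4310.3798
ceil(4310.3798) = 4311


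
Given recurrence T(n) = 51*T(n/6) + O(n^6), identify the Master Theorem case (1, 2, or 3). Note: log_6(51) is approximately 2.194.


Master Theorem parameters: a=51, b=6, c=6
log_b(a) = 2.194
Compare b^c with a: 6^6 = 46656 > 51, so c > log_b(a).
Comparing c=6 vs log_b(a)=2.194:
6 > 2.194 => Case 3
Result: T(n) = O(n^6)
Master Theorem case = 3


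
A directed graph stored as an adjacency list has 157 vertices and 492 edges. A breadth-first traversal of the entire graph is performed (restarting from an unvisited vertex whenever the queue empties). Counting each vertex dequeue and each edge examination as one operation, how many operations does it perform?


A full BFS traversal dequeues each vertex once and examines each edge once.
Vertex visits: 157
Edge visits: 492
V + E = 157 + 492 = 649


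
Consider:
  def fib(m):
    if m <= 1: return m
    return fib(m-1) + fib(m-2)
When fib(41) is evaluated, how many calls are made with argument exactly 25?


Let N(m) = number of times fib(m) is called while evaluating fib(41).
N(41) = 1 (the initial call).
N(40) = 1 (only fib(41) calls it).
For 1 <= m <= 39: fib(m) is called by fib(m+1) and fib(m+2), so
  N(m) = N(m+1) + N(m+2).
fib(0) is called only by fib(2), so N(0) = N(2).
Walk down from m=41:
  N(41)=1, N(40)=1, N(39)=2, N(38)=3, N(37)=5, N(36)=8, N(35)=13, N(34)=21, N(33)=34, N(32)=55, N(31)=89, N(30)=144, N(29)=233, N(28)=377, N(27)=610, N(26)=987, N(25)=1597
N(25) = 1597


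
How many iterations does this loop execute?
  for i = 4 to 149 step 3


The loop variable i takes values starting at 4 and increments by 3 each iteration.
Sequence: i = 4, 7, 10, 13, 16, 19, 22, 25, 28, ...
The upper bound 149 is inclusive, so the count is floor((last - first) / step) + 1:
floor((149 - 4) / 3) + 1 = floor(145/3) + 1 = 48 + 1 = 49


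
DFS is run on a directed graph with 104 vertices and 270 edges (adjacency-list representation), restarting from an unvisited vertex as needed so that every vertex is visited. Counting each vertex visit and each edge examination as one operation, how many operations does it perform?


A full DFS traversal processes each vertex exactly once (push/pop on stack).
Each directed edge is examined once.
V = 104, E = 270
V + E = 374


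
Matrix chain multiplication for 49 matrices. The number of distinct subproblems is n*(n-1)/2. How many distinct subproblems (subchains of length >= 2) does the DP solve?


Subproblems are indexed by (i, j) where i < j.
Number of such pairs = n*(n-1)/2
= 49 * 48 / 2
= 1176


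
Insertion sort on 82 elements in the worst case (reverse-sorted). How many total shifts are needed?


In the worst case (reverse-sorted), each element shifts past all previous:
  Element 1: 1 shifts
  Element 2: 2 shifts
  Element 3: 3 shifts
  Element 4: 4 shifts
  Element 5: 5 shifts
  ...
  Element 81: 81 shifts
Total = 1 + 2 + ... + 81
= 82*(82-1)/2 = 3321


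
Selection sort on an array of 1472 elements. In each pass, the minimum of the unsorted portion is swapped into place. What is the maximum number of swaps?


Selection sort performs one swap per pass:
  Pass 1: find min in positions 0 to 1471, swap with position 0
  Pass 2: find min in positions 1 to 1471, swap with position 1
  Pass 3: find min in positions 2 to 1471, swap with position 2
  Pass 4: find min in positions 3 to 1471, swap with position 3
  Pass 5: find min in positions 4 to 1471, swap with position 4
  ... (1466 more passes)
Total passes (and swaps) = n - 1 = 1472 - 1 = 1471


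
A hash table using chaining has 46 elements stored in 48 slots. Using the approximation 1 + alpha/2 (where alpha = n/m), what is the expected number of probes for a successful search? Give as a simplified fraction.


Load factor alpha = n/m = 46/48
Expected probes = 1 + alpha/2 = 1 + 46/(2*48)
= 1 + 46/96
= 96/96 + 46/96
= 142/96
Simplify: 71/48


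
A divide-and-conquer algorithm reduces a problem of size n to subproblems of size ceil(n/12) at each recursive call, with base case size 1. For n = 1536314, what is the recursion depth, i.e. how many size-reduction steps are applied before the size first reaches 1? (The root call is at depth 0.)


Each step divides the size by 12 (rounding up); after k steps the size is ceil(n/12^k), which equals 1 exactly when 12^k >= n.
So the depth is the smallest k with 12^k >= 1536314, i.e. ceil(log_12(1536314)).
12^5 = 248832 < 1536314 <= 2985984 = 12^6
Recursion depth = 6


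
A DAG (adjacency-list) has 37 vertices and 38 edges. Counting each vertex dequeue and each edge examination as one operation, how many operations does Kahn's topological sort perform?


V = 37 (vertex processing)
E = 38 (edge processing)
V + E = 37 + 38 = 75


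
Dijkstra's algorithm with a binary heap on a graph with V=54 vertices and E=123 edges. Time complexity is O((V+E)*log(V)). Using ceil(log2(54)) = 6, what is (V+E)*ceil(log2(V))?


Dijkstra with a binary heap: each vertex is extracted once, each edge may relax once.
Each heap operation costs O(log V).
V + E = 54 + 123 = 177
ceil(log2(54)) = 6 (since 2^5 = 32 < 54 <= 64 = 2^6)
Total heap work = (V+E) * ceil(log2(V)) = 177 * 6 = 1062


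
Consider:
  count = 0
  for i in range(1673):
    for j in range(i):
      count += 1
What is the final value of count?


For each i, the inner loop runs i times:
  i=0: inner runs 0 times
  i=1: inner runs 1 time
  i=2: inner runs 2 times
  i=3: inner runs 3 times
  i=4: inner runs 4 times
  i=5: inner runs 5 times
  i=6: inner runs 6 times
  i=7: inner runs 7 times
  ...
Total = 0 + 1 + 2 + ... + 1672 = 1673*(1673-1)/2 = 1398628


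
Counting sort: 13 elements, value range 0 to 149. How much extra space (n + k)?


n = 13 (output array)
k = 150 (count array for 150 distinct values)
Extra space = 13 + 150 = 163


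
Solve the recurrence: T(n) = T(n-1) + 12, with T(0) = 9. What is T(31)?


Unrolling the recurrence:
T(31) = T(30) + 12
       = T(29) + 12 + 12
       = T(28) + 12*3
       ...
       = T(0) + 12*31
       = 9 + 372 = 381


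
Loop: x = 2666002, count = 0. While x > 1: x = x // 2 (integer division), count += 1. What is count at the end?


The variable x halves each step:
x = 2666002 -> 1333001 -> 666500 -> 333250 -> 166625 -> 83312 -> 41656 -> 20828 -> 10414 -> 5207 -> 2603 -> 1301 -> 650 -> 325 -> 162 -> 81 -> 40 -> 20 -> 10 -> 5 -> 2 -> 1
Number of halvings = floor(log2(2666002)) = 21


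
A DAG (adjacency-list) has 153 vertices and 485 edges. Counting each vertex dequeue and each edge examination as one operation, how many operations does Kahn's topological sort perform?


V = 153 (vertex processing)
E = 485 (edge processing)
V + E = 153 + 485 = 638


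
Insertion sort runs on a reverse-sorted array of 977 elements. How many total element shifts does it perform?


Sum of shifts = 1 + 2 + 3 + ... + 976
= 977 * 976 / 2
= 953552 / 2
= 476776


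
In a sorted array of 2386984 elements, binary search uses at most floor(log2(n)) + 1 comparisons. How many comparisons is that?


Halving sequence: 2386984 -> 1193492 -> 596746 -> 298373 -> 149186 -> 74593 -> 37296 -> 18648 -> 9324 -> 4662 -> 2331 -> 1165 -> 582 -> 291 -> 145 -> 72 -> 36 -> 18 -> 9 -> 4 -> 2 -> 1
Number of halvings = 21
Max comparisons = 21 + 1 = 22


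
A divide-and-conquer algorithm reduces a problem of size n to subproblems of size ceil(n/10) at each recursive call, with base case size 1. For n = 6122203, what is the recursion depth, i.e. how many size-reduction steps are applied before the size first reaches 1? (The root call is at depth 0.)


Each step divides the size by 10 (rounding up); after k steps the size is ceil(n/10^k), which equals 1 exactly when 10^k >= n.
So the depth is the smallest k with 10^k >= 6122203, i.e. ceil(log_10(6122203)).
10^6 = 1000000 < 6122203 <= 10000000 = 10^7
Recursion depth = 7


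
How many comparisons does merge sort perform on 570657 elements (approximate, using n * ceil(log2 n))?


Recursion depth: ceil(log2(570657)) = 20
Each recursion level merges n = 570657 elements
Total = 570657 * 20 = 11413140


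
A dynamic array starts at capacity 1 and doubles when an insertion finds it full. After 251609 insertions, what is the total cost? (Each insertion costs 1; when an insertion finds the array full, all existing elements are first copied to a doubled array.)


Insertion cost: 251609 (one per element)
Resizes occur just before inserting elements 2, 3, 5, 9, ...
Elements copied at each resize: 1 + 2 + 4 + 8 + 16 + 32 + 64 + 128 + 256 + 512 + 1024 + 2048 + 4096 + 8192 + 16384 + 32768 + 65536 + 131072
Sum of copies = 262143 (geometric series: 2^k - 1)
Total = 251609 + 262143 = 513752


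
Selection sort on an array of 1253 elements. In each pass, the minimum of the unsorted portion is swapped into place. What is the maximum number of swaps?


Selection sort performs one swap per pass:
  Pass 1: find min in positions 0 to 1252, swap with position 0
  Pass 2: find min in positions 1 to 1252, swap with position 1
  Pass 3: find min in positions 2 to 1252, swap with position 2
  Pass 4: find min in positions 3 to 1252, swap with position 3
  Pass 5: find min in positions 4 to 1252, swap with position 4
  ... (1247 more passes)
Total passes (and swaps) = n - 1 = 1253 - 1 = 1252


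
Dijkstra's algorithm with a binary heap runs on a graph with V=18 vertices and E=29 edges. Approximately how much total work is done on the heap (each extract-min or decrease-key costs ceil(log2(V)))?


Dijkstra with a binary heap: each vertex is extracted once, each edge may relax once.
Each heap operation costs O(log V).
V + E = 18 + 29 = 47
ceil(log2(18)) = 5 (since 2^4 = 16 < 18 <= 32 = 2^5)
Total heap work = (V+E) * ceil(log2(V)) = 47 * 5 = 235


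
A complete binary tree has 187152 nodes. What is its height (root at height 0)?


In a complete binary tree, level k holds nodes 2^k .. 2^(k+1)-1 (1-indexed).
Height = floor(log2(n)) = floor(log2(187152)) = 17
Check: 2^17 = 131072 <= 187152 < 262144 = 2^18


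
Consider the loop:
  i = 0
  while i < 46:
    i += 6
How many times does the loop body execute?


Starting at i = 0, each iteration adds 6.
Iterations until i >= 46:
  Iteration 1: i = 0 -> i = 6
  Iteration 2: i = 6 -> i = 12
  Iteration 3: i = 12 -> i = 18
  Iteration 4: i = 18 -> i = 24
  Iteration 5: i = 24 -> i = 30
  Iteration 6: i = 30 -> i = 36
  Iteration 7: i = 36 -> i = 42
  Iteration 8: i = 42 -> i = 48
Total iterations = ceil(46/6) = 8


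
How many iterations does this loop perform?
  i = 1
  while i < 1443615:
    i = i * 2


The loop variable doubles each iteration:
i = 1 -> 2 -> 4 -> 8 -> 16 -> 32 -> 64 -> 128 -> 256 -> 512 -> 1024 -> 2048 -> 4096 -> 8192 -> 16384 -> 32768 -> 65536 -> 131072 -> 262144 -> 524288 -> 1048576 -> 2097152 (stop, 2097152 >= 1443615)
Number of doublings = ceil(log2(1443615)) = 21


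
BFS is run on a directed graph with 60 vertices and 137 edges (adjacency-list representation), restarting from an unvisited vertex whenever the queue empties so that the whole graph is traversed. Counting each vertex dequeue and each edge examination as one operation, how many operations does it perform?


A full BFS traversal dequeues each vertex exactly once and examines each directed edge exactly once.
V = 60 (vertex processing cost)
E = 137 (edge examination cost)
Total operations proportional to V + E = 60 + 137 = 197


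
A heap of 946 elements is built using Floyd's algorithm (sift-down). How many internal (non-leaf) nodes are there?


Leaf nodes occupy roughly half the array.
Sift-down is called for each internal node, starting from the last one.
Internal nodes = floor(n/2) = floor(946/2) = 473


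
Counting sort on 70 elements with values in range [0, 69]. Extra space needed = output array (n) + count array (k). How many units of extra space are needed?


Output array size: 70 (to store sorted result)
Count array size: 70 (one slot per possible value, range 0 to 69)
Total extra space = 70 + 70 = 140


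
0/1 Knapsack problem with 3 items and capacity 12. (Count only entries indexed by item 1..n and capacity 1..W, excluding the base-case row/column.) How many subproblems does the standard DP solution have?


The DP table is indexed by (item, capacity).
Rows: 3 items
Columns: 12 capacity values (1 to W)
Total subproblems = 3 * 12 = 36


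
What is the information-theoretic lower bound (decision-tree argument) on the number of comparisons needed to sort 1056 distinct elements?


A binary decision tree of height h has at most 2^h leaves and needs at least n! of them, so h >= ceil(log2(n!)).
1056! is far too large to multiply out, so use Stirling's series:
  ln(n!) ~ n ln n - n + (1/2) ln(2 pi n) + 1/(12n)  (error below 1/(360 n^3), negligible here)
  ln(1056) = 6.9622435
  n ln n = 1056 * 6.9622435 = 7352.1291
  (1/2) ln(2 pi * 1056) = (1/2) ln(6635.0437) = 4.4001
  1/(12*1056) = 0.0001
  ln(1056!) ~ 7352.1291 - 1056 + 4.4001 + 0.0001 = 6300.5293
Convert to base 2: log2(1056!) = 6300.5293 / ln 2 = 6300.5293 / 0.69314718 = 9089.7424
ceil(9089.7424) = 9090


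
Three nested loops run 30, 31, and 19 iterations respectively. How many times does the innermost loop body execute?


Loop 1 (outermost): 30 iterations
Loop 2 (middle): 31 iterations per outer
Loop 3 (innermost): 19 iterations per middle
Total = 30 * 31 * 19 = 17670


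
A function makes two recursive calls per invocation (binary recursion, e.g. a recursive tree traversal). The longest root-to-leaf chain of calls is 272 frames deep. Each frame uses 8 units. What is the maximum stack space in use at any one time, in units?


Binary recursion: the two calls run one after the other, so only one root-to-leaf chain of frames is on the stack at a time.
Maximum depth (longest chain) = 272 frames
Each frame = 8 units
Max stack space = 272 * 8 = 2176


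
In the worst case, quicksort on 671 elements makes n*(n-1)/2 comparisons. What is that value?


Sum of comparisons per partition:
670 + 669 + ... + 1 + 0
= 671 * (671 - 1) / 2
= 671 * 670 / 2
= 224785


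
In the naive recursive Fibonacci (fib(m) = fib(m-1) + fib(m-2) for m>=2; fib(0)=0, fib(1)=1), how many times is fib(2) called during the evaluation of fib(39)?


Let N(m) = number of times fib(m) is called while evaluating fib(39).
N(39) = 1 (the initial call).
N(38) = 1 (only fib(39) calls it).
For 1 <= m <= 37: fib(m) is called by fib(m+1) and fib(m+2), so
  N(m) = N(m+1) + N(m+2).
fib(0) is called only by fib(2), so N(0) = N(2).
Walk down from m=39:
  N(39)=1, N(38)=1, N(37)=2, N(36)=3, N(35)=5, N(34)=8, N(33)=13, N(32)=21, N(31)=34, N(30)=55, N(29)=89, N(28)=144, N(27)=233, N(26)=377, N(25)=610, N(24)=987, N(23)=1597, N(22)=2584, N(21)=4181, N(20)=6765, N(19)=10946, N(18)=17711, N(17)=28657, N(16)=46368, N(15)=75025, N(14)=121393, N(13)=196418, N(12)=317811, N(11)=514229, N(10)=832040, N(9)=1346269, N(8)=2178309, N(7)=3524578, N(6)=5702887, N(5)=9227465, N(4)=14930352, N(3)=24157817, N(2)=39088169
N(2) = 39088169


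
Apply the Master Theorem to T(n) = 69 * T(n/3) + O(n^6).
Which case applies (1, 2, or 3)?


The Master Theorem: T(n) = a*T(n/b) + O(n^c)
  a = 69, b = 3, c = 6
log_b(a) = log_3(69) ~ 3.854
Compare b^c with a: 3^6 = 729 > 69, so c > log_b(a).
Since c > log_b(a), Case 3 applies.
T(n) = O(n^6)
Master Theorem case = 3


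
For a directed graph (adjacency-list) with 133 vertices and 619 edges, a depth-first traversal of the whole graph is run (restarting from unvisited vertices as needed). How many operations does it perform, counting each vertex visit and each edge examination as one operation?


A full DFS traversal visits each vertex once and examines each edge once.
V = 133
E = 619
Sum = 133 + 619 = 752


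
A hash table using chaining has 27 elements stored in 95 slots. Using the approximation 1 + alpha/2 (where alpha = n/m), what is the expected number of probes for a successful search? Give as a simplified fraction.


Load factor alpha = n/m = 27/95
Expected probes = 1 + alpha/2 = 1 + 27/(2*95)
= 1 + 27/190
= 190/190 + 27/190
= 217/190
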